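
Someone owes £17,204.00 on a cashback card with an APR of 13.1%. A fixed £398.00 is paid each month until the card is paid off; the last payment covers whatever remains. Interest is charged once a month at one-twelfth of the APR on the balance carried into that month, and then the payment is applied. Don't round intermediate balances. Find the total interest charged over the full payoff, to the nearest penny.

Monthly rate r = 13.1%/12 = 1.09167% = 0.0109167.
Payoff takes n = ⌈−ln(1 − rB₀/P)/ln(1+r)⌉ = ⌈58.802⌉ = 59 payments; the last is £319.48.
Total paid = 58·£398.00 + £319.48 = £23,403.48.
Total interest = total paid − principal = £23,403.48 − £17,204.00 = £6,199.48.

£6,199.48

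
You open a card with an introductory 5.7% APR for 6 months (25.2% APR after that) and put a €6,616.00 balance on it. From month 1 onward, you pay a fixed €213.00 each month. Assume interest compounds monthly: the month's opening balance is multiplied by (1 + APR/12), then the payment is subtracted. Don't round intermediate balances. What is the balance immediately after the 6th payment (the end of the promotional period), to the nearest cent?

€5,513.54

Promo months 1–6 at r₀ = 5.7%/12 = 0.00475; months 7+ at r₁ = 25.2%/12 = 0.021.
After month 6: iterate B ← B·(1+r₀) − €213.00 for 6 months → €5,513.54.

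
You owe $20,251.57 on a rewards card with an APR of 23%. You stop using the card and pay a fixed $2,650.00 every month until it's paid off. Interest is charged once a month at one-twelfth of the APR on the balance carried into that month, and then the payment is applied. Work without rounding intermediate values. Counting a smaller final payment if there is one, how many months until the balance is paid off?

Monthly rate r = 23%/12 = 1.91667% = 0.0191667.
Recurrence: B ← B·(1+r) − $2,650.00.
Month 1: interest $388.16; balance after payment $17,989.73.
Month 2: interest $344.80; balance after payment $15,684.53.
Closed form: n = −ln(1 − rB₀/P)/ln(1+r) = −ln(0.85353)/ln(1.01917) ≈ 8.342, so the balance reaches zero during payment 9.

9 months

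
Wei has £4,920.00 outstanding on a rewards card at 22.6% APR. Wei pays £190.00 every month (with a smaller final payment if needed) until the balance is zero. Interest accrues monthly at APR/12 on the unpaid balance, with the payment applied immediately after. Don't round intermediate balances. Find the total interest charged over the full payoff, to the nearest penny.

£1,890.90

Monthly rate r = 22.6%/12 = 1.88333% = 0.0188333.
Payoff takes n = ⌈−ln(1 − rB₀/P)/ln(1+r)⌉ = ⌈35.846⌉ = 36 payments; the last is £160.90.
Total paid = 35·£190.00 + £160.90 = £6,810.90.
Total interest = total paid − principal = £6,810.90 − £4,920.00 = £1,890.90.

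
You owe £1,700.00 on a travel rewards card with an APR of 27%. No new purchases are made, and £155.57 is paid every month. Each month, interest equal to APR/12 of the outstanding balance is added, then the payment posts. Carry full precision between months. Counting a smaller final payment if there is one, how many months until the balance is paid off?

13 months

Monthly rate r = 27%/12 = 2.25% = 0.0225.
Recurrence: B ← B·(1+r) − £155.57.
Month 1: interest £38.25; balance after payment £1,582.68.
Month 2: interest £35.61; balance after payment £1,462.72.
Closed form: n = −ln(1 − rB₀/P)/ln(1+r) = −ln(0.75413)/ln(1.0225) ≈ 12.682, so the balance reaches zero during payment 13.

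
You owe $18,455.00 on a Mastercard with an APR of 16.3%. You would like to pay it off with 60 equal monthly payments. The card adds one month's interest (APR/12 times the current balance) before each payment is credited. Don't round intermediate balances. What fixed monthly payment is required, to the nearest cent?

Monthly rate r = 16.3%/12 = 1.35833% = 0.0135833.
Level-payment amortization: P = B₀·r / (1 − (1+r)^(−n)) = 18455.00·0.0135833 / (1 − 1.01358^(−60)).
Denominator 1 − (1+r)^(−60) = 0.554925863.
P = 250.68 / 0.554925863 ≈ 451.74.

$451.74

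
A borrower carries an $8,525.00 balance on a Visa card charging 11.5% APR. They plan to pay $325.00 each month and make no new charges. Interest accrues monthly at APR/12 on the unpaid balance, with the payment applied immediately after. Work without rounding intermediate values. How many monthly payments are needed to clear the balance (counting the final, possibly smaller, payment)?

Monthly rate r = 11.5%/12 = 0.958333% = 0.00958333.
Recurrence: B ← B·(1+r) − $325.00.
Month 1: interest $81.70; balance after payment $8,281.70.
Month 2: interest $79.37; balance after payment $8,036.06.
Closed form: n = −ln(1 − rB₀/P)/ln(1+r) = −ln(0.74862)/ln(1.00958) ≈ 30.355, so the balance reaches zero during payment 31.

31 payments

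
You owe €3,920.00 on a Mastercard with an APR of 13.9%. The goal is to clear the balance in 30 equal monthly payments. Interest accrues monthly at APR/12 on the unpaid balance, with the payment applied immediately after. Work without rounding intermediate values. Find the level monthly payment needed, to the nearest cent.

€155.43

Monthly rate r = 13.9%/12 = 1.15833% = 0.0115833.
Level-payment amortization: P = B₀·r / (1 − (1+r)^(−n)) = 3920.00·0.0115833 / (1 − 1.01158^(−30)).
Denominator 1 − (1+r)^(−30) = 0.292135653.
P = 45.4067 / 0.292135653 ≈ 155.43.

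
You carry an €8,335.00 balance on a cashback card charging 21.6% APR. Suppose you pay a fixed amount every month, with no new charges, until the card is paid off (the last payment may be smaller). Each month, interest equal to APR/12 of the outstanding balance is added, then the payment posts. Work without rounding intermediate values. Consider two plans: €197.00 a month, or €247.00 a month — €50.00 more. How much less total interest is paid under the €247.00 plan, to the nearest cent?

Monthly rate r = 21.6%/12 = 1.8% = 0.018.
At €197.00/mo: n = ⌈−ln(1 − rB₀/P)/ln(1+r)⌉ = 81 payments (last €72.20); total interest = total paid − €8,335.00 = €7,497.20.
At €247.00/mo: 53 payments (last €101.76); total interest €4,610.76.
Interest saved = €7,497.20 − €4,610.76 = €2,886.44.

€2,886.44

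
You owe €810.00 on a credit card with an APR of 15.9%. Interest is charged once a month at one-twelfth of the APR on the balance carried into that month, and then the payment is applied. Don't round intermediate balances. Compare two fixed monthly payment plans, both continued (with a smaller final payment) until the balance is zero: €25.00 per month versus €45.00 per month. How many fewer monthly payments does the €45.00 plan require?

22 fewer payments

Monthly rate r = 15.9%/12 = 1.325% = 0.01325.
At €25.00/mo: n = ⌈−ln(1 − rB₀/P)/ln(1+r)⌉ = 43 payments (last €15.32); total interest = total paid − €810.00 = €255.32.
At €45.00/mo: 21 payments (last €31.53); total interest €121.53.
Payments saved = 43 − 21 = 22.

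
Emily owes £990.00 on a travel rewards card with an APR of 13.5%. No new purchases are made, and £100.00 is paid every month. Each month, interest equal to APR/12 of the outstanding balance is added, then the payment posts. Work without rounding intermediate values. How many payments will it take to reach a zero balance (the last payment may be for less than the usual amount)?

Monthly rate r = 13.5%/12 = 1.125% = 0.01125.
Recurrence: B ← B·(1+r) − £100.00.
Month 1: interest £11.14; balance after payment £901.14.
Month 2: interest £10.14; balance after payment £811.28.
Closed form: n = −ln(1 − rB₀/P)/ln(1+r) = −ln(0.88862)/ln(1.01125) ≈ 10.555, so the balance reaches zero during payment 11.

11 months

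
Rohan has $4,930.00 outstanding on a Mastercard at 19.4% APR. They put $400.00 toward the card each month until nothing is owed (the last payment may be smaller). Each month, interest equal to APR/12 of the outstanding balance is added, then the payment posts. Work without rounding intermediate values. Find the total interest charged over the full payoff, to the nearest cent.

$612.74

Monthly rate r = 19.4%/12 = 1.61667% = 0.0161667.
Payoff takes n = ⌈−ln(1 − rB₀/P)/ln(1+r)⌉ = ⌈13.856⌉ = 14 payments; the last is $342.74.
Total paid = 13·$400.00 + $342.74 = $5,542.74.
Total interest = total paid − principal = $5,542.74 − $4,930.00 = $612.74.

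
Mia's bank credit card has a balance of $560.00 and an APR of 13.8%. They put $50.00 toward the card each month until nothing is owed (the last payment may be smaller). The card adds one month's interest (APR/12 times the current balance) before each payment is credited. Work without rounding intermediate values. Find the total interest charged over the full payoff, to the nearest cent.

Monthly rate r = 13.8%/12 = 1.15% = 0.0115.
Payoff takes n = ⌈−ln(1 − rB₀/P)/ln(1+r)⌉ = ⌈12.059⌉ = 13 payments; the last is $2.95.
Total paid = 12·$50.00 + $2.95 = $602.95.
Total interest = total paid − principal = $602.95 − $560.00 = $42.95.

$42.95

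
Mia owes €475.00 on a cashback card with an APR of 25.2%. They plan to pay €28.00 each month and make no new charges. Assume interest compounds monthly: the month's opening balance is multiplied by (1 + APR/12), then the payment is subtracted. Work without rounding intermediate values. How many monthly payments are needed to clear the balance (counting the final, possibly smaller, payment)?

Monthly rate r = 25.2%/12 = 2.1% = 0.021.
Recurrence: B ← B·(1+r) − €28.00.
Month 1: interest €9.97; balance after payment €456.98.
Month 2: interest €9.60; balance after payment €438.57.
Closed form: n = −ln(1 − rB₀/P)/ln(1+r) = −ln(0.64375)/ln(1.021) ≈ 21.193, so the balance reaches zero during payment 22.

22 months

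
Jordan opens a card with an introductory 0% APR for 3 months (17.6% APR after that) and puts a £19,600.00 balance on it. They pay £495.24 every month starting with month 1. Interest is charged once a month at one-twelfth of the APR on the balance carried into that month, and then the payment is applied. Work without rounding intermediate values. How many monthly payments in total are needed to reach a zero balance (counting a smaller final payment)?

Promo months 1–3 at r₀ = 0%/12 = 0; months 4+ at r₁ = 17.6%/12 = 0.0146667.
After month 3 (no interest yet): B = £19,600.00 − 3·£495.24 = £18,114.28.
Then at r₁ with £495.24/mo: n₂ = −ln(1 − r₁·B/P)/ln(1+r₁) ≈ 52.81 → 53 more payments.

56 payments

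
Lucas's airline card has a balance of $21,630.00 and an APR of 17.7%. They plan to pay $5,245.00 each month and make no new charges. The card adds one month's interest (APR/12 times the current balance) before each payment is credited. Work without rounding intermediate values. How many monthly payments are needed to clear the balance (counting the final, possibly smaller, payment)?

5 months

Monthly rate r = 17.7%/12 = 1.475% = 0.01475.
Recurrence: B ← B·(1+r) − $5,245.00.
Month 1: interest $319.04; balance after payment $16,704.04.
Month 2: interest $246.38; balance after payment $11,705.43.
Month 3: interest $172.66; balance after payment $6,633.08.
Month 4: interest $97.84; balance after payment $1,485.92.
Month 5: interest $21.92; balance after payment $0.00.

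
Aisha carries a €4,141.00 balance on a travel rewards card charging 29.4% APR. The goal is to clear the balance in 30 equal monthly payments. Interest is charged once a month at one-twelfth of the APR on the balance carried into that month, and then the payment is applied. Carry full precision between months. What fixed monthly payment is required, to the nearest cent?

Monthly rate r = 29.4%/12 = 2.45% = 0.0245.
Level-payment amortization: P = B₀·r / (1 − (1+r)^(−n)) = 4141.00·0.0245 / (1 − 1.0245^(−30)).
Denominator 1 − (1+r)^(−30) = 0.516227566.
P = 101.454 / 0.516227566 ≈ 196.53.

€196.53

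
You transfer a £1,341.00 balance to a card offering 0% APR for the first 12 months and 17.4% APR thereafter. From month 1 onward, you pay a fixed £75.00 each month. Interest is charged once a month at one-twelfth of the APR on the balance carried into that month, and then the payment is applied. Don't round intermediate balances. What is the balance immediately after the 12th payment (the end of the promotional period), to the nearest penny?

£441.00

Promo months 1–12 at r₀ = 0%/12 = 0; months 13+ at r₁ = 17.4%/12 = 0.0145.
After month 12 (no interest yet): B = £1,341.00 − 12·£75.00 = £441.00.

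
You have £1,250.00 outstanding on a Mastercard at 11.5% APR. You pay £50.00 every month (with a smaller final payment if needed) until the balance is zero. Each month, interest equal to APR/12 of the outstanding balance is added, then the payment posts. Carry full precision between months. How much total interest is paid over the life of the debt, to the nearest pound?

Monthly rate r = 11.5%/12 = 0.958333% = 0.00958333.
Payoff takes n = ⌈−ln(1 − rB₀/P)/ln(1+r)⌉ = ⌈28.716⌉ = 29 payments; the last is £35.87.
Total paid = 28·£50.00 + £35.87 = £1,435.87.
Total interest = total paid − principal = £1,435.87 − £1,250.00 = £185.87.

£186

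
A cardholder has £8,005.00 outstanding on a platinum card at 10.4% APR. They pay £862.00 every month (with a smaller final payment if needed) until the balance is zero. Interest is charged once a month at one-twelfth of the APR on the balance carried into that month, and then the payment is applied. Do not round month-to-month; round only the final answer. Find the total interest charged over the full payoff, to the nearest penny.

£377.39

Monthly rate r = 10.4%/12 = 0.866667% = 0.00866667.
Payoff takes n = ⌈−ln(1 − rB₀/P)/ln(1+r)⌉ = ⌈9.723⌉ = 10 payments; the last is £624.39.
Total paid = 9·£862.00 + £624.39 = £8,382.39.
Total interest = total paid − principal = £8,382.39 − £8,005.00 = £377.39.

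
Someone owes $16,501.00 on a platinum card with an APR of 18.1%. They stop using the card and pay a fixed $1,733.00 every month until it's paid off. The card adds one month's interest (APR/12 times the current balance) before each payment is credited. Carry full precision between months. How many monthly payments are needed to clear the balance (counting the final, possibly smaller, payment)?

Monthly rate r = 18.1%/12 = 1.50833% = 0.0150833.
Recurrence: B ← B·(1+r) − $1,733.00.
Month 1: interest $248.89; balance after payment $15,016.89.
Month 2: interest $226.50; balance after payment $13,510.39.
Closed form: n = −ln(1 − rB₀/P)/ln(1+r) = −ln(0.85638)/ln(1.01508) ≈ 10.356, so the balance reaches zero during payment 11.

11 months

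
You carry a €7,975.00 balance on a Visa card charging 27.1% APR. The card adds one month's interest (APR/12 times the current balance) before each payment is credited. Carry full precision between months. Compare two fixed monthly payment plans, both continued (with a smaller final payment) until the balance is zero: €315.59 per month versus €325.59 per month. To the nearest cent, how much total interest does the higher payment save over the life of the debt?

Monthly rate r = 27.1%/12 = 2.25833% = 0.0225833.
At €315.59/mo: n = ⌈−ln(1 − rB₀/P)/ln(1+r)⌉ = 38 payments (last €272.78); total interest = total paid − €7,975.00 = €3,974.61.
At €325.59/mo: 37 payments (last €23.42); total interest €3,769.66.
Interest saved = €3,974.61 − €3,769.66 = €204.95.

€204.95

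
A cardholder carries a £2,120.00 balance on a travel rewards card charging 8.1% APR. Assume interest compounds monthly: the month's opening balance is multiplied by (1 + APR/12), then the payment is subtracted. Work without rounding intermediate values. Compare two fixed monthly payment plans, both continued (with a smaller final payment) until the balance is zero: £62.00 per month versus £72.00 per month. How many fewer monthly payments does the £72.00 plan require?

7 fewer payments

Monthly rate r = 8.1%/12 = 0.675% = 0.00675.
At £62.00/mo: n = ⌈−ln(1 − rB₀/P)/ln(1+r)⌉ = 40 payments (last £0.44); total interest = total paid − £2,120.00 = £298.44.
At £72.00/mo: 33 payments (last £67.53); total interest £251.53.
Payments saved = 40 − 33 = 7.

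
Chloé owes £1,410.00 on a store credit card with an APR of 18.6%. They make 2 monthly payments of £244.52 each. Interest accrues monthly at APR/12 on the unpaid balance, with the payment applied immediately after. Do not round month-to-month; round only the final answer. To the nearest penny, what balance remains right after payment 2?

Monthly rate r = 18.6%/12 = 1.55% = 0.0155.
Each month: B ← B·(1+r) − £244.52.
Month 1: interest £21.86; balance after payment £1,187.34.
Month 2: interest £18.40; balance after payment £961.22.

£961.22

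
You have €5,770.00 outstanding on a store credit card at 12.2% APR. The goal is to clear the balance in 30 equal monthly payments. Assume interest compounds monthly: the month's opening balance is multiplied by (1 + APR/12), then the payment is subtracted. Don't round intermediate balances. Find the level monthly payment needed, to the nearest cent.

Monthly rate r = 12.2%/12 = 1.01667% = 0.0101667.
Level-payment amortization: P = B₀·r / (1 − (1+r)^(−n)) = 5770.00·0.0101667 / (1 − 1.01017^(−30)).
Denominator 1 − (1+r)^(−30) = 0.26174059.
P = 58.6617 / 0.26174059 ≈ 224.12.

€224.12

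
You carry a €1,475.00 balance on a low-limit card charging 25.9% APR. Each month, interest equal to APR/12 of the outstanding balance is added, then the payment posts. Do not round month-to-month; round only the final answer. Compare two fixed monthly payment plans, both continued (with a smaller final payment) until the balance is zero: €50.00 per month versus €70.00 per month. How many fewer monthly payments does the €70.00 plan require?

19 fewer payments

Monthly rate r = 25.9%/12 = 2.15833% = 0.0215833.
At €50.00/mo: n = ⌈−ln(1 − rB₀/P)/ln(1+r)⌉ = 48 payments (last €21.03); total interest = total paid − €1,475.00 = €896.03.
At €70.00/mo: 29 payments (last €28.65); total interest €513.65.
Payments saved = 48 − 29 = 19.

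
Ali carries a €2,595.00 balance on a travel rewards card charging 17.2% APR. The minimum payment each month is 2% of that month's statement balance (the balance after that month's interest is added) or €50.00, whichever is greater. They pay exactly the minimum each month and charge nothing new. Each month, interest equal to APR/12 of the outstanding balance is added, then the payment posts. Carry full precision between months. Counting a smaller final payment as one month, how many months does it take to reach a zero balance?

Monthly rate r = 17.2%/12 = 1.43333% = 0.0143333.
While 2% of the post-interest balance exceeds €50.00, each month B ← (B·(1+r))·(1 − 0.02), i.e. B shrinks by the factor (1+r)·0.98 = 0.99405.
This holds for months 1–9. Entering month 10 the balance is €2,459.23; 2% of the post-interest balance is now below €50.00, so the flat €50.00 minimum applies from here.
From month 10 a fixed €50.00 at rate r clears €2,459.23 in 86 more payments. Total: 9 + 86 = 95 months.

95 months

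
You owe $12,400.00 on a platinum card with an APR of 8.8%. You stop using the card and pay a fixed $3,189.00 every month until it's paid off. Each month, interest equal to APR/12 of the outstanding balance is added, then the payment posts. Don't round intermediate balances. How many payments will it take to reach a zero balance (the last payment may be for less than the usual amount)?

Monthly rate r = 8.8%/12 = 0.733333% = 0.00733333.
Recurrence: B ← B·(1+r) − $3,189.00.
Month 1: interest $90.93; balance after payment $9,301.93.
Month 2: interest $68.21; balance after payment $6,181.15.
Month 3: interest $45.33; balance after payment $3,037.48.
Month 4: interest $22.27; balance after payment $0.00.

4 months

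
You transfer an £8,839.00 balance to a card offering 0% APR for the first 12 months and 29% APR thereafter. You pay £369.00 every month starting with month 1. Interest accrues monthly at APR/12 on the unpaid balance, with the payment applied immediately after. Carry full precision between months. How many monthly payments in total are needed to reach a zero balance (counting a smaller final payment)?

27 payments

Promo months 1–12 at r₀ = 0%/12 = 0; months 13+ at r₁ = 29%/12 = 0.0241667.
After month 12 (no interest yet): B = £8,839.00 − 12·£369.00 = £4,411.00.
Then at r₁ with £369.00/mo: n₂ = −ln(1 − r₁·B/P)/ln(1+r₁) ≈ 14.28 → 15 more payments.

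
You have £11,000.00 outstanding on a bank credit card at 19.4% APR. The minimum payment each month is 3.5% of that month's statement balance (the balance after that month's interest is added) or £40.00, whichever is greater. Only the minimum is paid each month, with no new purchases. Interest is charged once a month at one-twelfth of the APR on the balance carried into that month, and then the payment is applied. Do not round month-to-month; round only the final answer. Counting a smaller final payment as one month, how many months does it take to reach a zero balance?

155 months

Monthly rate r = 19.4%/12 = 1.61667% = 0.0161667.
While 3.5% of the post-interest balance exceeds £40.00, each month B ← (B·(1+r))·(1 − 0.035), i.e. B shrinks by the factor (1+r)·0.965 = 0.9806.
This holds for months 1–117. Entering month 118 the balance is £1,111.70; 3.5% of the post-interest balance is now below £40.00, so the flat £40.00 minimum applies from here.
From month 118 a fixed £40.00 at rate r clears £1,111.70 in 38 more payments. Total: 117 + 38 = 155 months.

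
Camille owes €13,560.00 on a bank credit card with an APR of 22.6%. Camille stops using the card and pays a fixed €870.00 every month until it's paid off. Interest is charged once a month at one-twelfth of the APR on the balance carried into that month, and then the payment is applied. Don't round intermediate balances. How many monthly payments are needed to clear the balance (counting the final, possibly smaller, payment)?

19 months

Monthly rate r = 22.6%/12 = 1.88333% = 0.0188333.
Recurrence: B ← B·(1+r) − €870.00.
Month 1: interest €255.38; balance after payment €12,945.38.
Month 2: interest €243.80; balance after payment €12,319.18.
Closed form: n = −ln(1 − rB₀/P)/ln(1+r) = −ln(0.70646)/ln(1.01883) ≈ 18.624, so the balance reaches zero during payment 19.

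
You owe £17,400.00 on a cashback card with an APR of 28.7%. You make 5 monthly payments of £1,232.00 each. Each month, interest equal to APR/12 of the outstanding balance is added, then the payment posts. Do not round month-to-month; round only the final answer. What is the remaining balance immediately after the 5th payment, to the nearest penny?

£13,120.90

Monthly rate r = 28.7%/12 = 2.39167% = 0.0239167.
Each month: B ← B·(1+r) − £1,232.00.
Month 1: interest £416.15; balance after payment £16,584.15.
Month 2: interest £396.64; balance after payment £15,748.79.
Month 3: interest £376.66; balance after payment £14,893.45.
Month 4: interest £356.20; balance after payment £14,017.65.
Month 5: interest £335.26; balance after payment £13,120.90.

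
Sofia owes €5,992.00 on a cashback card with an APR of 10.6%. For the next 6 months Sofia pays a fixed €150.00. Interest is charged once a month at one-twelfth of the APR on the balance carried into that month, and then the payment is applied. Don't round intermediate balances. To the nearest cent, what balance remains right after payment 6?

€5,396.56

Monthly rate r = 10.6%/12 = 0.883333% = 0.00883333.
Each month: B ← B·(1+r) − €150.00.
Month 1: interest €52.93; balance after payment €5,894.93.
Month 2: interest €52.07; balance after payment €5,797.00.
Month 3: interest €51.21; balance after payment €5,698.21.
Month 4: interest €50.33; balance after payment €5,598.54.
Month 5: interest €49.45; balance after payment €5,498.00.
Month 6: interest €48.57; balance after payment €5,396.56.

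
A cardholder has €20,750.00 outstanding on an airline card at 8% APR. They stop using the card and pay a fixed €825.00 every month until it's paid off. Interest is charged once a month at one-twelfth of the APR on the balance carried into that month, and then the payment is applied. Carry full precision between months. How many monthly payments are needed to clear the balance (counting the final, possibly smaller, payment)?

28 payments

Monthly rate r = 8%/12 = 0.666667% = 0.00666667.
Recurrence: B ← B·(1+r) − €825.00.
Month 1: interest €138.33; balance after payment €20,063.33.
Month 2: interest €133.76; balance after payment €19,372.09.
Closed form: n = −ln(1 − rB₀/P)/ln(1+r) = −ln(0.83232)/ln(1.00667) ≈ 27.622, so the balance reaches zero during payment 28.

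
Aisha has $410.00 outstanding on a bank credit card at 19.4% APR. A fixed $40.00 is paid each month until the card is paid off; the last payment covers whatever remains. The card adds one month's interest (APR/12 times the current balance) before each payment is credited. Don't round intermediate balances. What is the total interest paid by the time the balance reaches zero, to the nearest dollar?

Monthly rate r = 19.4%/12 = 1.61667% = 0.0161667.
Payoff takes n = ⌈−ln(1 − rB₀/P)/ln(1+r)⌉ = ⌈11.297⌉ = 12 payments; the last is $11.94.
Total paid = 11·$40.00 + $11.94 = $451.94.
Total interest = total paid − principal = $451.94 − $410.00 = $41.94.

$42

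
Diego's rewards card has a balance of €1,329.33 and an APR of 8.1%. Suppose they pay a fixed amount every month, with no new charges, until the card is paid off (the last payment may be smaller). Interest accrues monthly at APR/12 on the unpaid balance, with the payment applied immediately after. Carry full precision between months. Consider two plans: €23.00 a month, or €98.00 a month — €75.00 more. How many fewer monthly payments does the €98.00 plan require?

Monthly rate r = 8.1%/12 = 0.675% = 0.00675.
At €23.00/mo: n = ⌈−ln(1 − rB₀/P)/ln(1+r)⌉ = 74 payments (last €11.69); total interest = total paid − €1,329.33 = €361.36.
At €98.00/mo: 15 payments (last €26.94); total interest €69.61.
Payments saved = 74 − 15 = 59.

59 fewer payments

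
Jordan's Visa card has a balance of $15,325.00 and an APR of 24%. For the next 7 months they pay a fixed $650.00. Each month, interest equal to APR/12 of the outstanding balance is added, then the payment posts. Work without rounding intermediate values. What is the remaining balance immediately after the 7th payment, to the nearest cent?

$12,771.32

Monthly rate r = 24%/12 = 2% = 0.02.
Each month: B ← B·(1+r) − $650.00.
Month 1: interest $306.50; balance after payment $14,981.50.
Month 2: interest $299.63; balance after payment $14,631.13.
Month 3: interest $292.62; balance after payment $14,273.75.
Month 4: interest $285.48; balance after payment $13,909.23.
Month 5: interest $278.18; balance after payment $13,537.41.
Month 6: interest $270.75; balance after payment $13,158.16.
Month 7: interest $263.16; balance after payment $12,771.32.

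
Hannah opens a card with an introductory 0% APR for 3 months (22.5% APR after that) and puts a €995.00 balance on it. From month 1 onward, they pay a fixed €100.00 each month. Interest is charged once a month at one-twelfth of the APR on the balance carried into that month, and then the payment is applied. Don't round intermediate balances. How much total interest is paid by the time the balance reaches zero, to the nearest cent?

Promo months 1–3 at r₀ = 0%/12 = 0; months 4+ at r₁ = 22.5%/12 = 0.01875.
After month 3 (no interest yet): B = €995.00 − 3·€100.00 = €695.00.
Then at r₁ with €100.00/mo: n₂ = −ln(1 − r₁·B/P)/ln(1+r₁) ≈ 7.52 → 8 more payments.
Total paid = 10·€100.00 + €51.84 = €1,051.84; interest = €1,051.84 − €995.00 = €56.84.

€56.84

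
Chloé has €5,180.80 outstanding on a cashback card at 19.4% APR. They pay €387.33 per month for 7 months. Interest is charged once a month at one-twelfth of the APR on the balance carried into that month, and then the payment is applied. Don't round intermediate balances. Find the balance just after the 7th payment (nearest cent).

Monthly rate r = 19.4%/12 = 1.61667% = 0.0161667.
Each month: B ← B·(1+r) − €387.33.
Month 1: interest €83.76; balance after payment €4,877.23.
Month 2: interest €78.85; balance after payment €4,568.74.
Month 3: interest €73.86; balance after payment €4,255.28.
Month 4: interest €68.79; balance after payment €3,936.74.
Month 5: interest €63.64; balance after payment €3,613.05.
Month 6: interest €58.41; balance after payment €3,284.13.
Month 7: interest €53.09; balance after payment €2,949.90.

€2,949.90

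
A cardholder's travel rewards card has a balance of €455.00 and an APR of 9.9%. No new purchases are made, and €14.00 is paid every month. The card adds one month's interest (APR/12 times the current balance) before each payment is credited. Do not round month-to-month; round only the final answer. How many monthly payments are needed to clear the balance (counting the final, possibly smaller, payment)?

Monthly rate r = 9.9%/12 = 0.825% = 0.00825.
Recurrence: B ← B·(1+r) − €14.00.
Month 1: interest €3.75; balance after payment €444.75.
Month 2: interest €3.67; balance after payment €434.42.
Closed form: n = −ln(1 − rB₀/P)/ln(1+r) = −ln(0.73188)/ln(1.00825) ≈ 37.992, so the balance reaches zero during payment 38.

38 months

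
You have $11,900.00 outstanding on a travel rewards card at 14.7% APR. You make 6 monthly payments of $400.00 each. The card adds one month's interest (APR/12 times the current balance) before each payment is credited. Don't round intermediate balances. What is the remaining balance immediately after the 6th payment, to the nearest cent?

$10,327.17

Monthly rate r = 14.7%/12 = 1.225% = 0.01225.
Each month: B ← B·(1+r) − $400.00.
Month 1: interest $145.77; balance after payment $11,645.77.
Month 2: interest $142.66; balance after payment $11,388.44.
Month 3: interest $139.51; balance after payment $11,127.94.
Month 4: interest $136.32; balance after payment $10,864.26.
Month 5: interest $133.09; balance after payment $10,597.35.
Month 6: interest $129.82; balance after payment $10,327.17.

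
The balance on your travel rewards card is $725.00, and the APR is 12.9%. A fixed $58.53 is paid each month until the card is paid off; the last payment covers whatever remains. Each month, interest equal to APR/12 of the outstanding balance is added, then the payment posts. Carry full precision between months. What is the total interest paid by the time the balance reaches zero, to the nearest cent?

Monthly rate r = 12.9%/12 = 1.075% = 0.01075.
Payoff takes n = ⌈−ln(1 − rB₀/P)/ln(1+r)⌉ = ⌈13.364⌉ = 14 payments; the last is $21.39.
Total paid = 13·$58.53 + $21.39 = $782.28.
Total interest = total paid − principal = $782.28 − $725.00 = $57.28.

$57.28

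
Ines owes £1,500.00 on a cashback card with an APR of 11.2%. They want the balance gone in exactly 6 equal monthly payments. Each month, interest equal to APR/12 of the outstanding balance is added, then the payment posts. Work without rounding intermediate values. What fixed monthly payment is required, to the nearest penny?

£258.23

Monthly rate r = 11.2%/12 = 0.933333% = 0.00933333.
Level-payment amortization: P = B₀·r / (1 − (1+r)^(−n)) = 1500.00·0.00933333 / (1 − 1.00933^(−6)).
Denominator 1 − (1+r)^(−6) = 0.0542152582.
P = 14 / 0.0542152582 ≈ 258.23.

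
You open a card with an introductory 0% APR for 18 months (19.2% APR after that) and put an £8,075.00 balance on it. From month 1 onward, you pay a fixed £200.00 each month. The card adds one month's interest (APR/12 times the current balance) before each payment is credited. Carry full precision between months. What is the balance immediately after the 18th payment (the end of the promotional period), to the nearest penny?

Promo months 1–18 at r₀ = 0%/12 = 0; months 19+ at r₁ = 19.2%/12 = 0.016.
After month 18 (no interest yet): B = £8,075.00 − 18·£200.00 = £4,475.00.

£4,475.00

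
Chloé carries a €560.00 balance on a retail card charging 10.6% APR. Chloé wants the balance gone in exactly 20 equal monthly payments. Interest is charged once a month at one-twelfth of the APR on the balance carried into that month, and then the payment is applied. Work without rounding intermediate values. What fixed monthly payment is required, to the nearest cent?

€30.67

Monthly rate r = 10.6%/12 = 0.883333% = 0.00883333.
Level-payment amortization: P = B₀·r / (1 − (1+r)^(−n)) = 560.00·0.00883333 / (1 − 1.00883^(−20)).
Denominator 1 − (1+r)^(−20) = 0.161290563.
P = 4.94667 / 0.161290563 ≈ 30.67.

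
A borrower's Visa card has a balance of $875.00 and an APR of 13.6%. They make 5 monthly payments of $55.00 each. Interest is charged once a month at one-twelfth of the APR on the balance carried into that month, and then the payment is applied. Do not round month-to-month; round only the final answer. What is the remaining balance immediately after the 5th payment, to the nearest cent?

Monthly rate r = 13.6%/12 = 1.13333% = 0.0113333.
Each month: B ← B·(1+r) − $55.00.
Month 1: interest $9.92; balance after payment $829.92.
Month 2: interest $9.41; balance after payment $784.32.
Month 3: interest $8.89; balance after payment $738.21.
Month 4: interest $8.37; balance after payment $691.58.
Month 5: interest $7.84; balance after payment $644.42.

$644.42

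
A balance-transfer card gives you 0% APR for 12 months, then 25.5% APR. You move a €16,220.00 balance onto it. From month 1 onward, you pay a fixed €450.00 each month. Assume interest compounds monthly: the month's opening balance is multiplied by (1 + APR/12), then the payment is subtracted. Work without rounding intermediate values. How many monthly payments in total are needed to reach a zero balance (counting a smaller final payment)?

Promo months 1–12 at r₀ = 0%/12 = 0; months 13+ at r₁ = 25.5%/12 = 0.02125.
After month 12 (no interest yet): B = €16,220.00 − 12·€450.00 = €10,820.00.
Then at r₁ with €450.00/mo: n₂ = −ln(1 − r₁·B/P)/ln(1+r₁) ≈ 34.02 → 35 more payments.

47 payments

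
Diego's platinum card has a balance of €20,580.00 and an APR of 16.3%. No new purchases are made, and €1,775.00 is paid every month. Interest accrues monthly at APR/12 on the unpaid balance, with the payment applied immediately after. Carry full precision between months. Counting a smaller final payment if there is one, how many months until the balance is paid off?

13 months

Monthly rate r = 16.3%/12 = 1.35833% = 0.0135833.
Recurrence: B ← B·(1+r) − €1,775.00.
Month 1: interest €279.55; balance after payment €19,084.54.
Month 2: interest €259.23; balance after payment €17,568.78.
Closed form: n = −ln(1 − rB₀/P)/ln(1+r) = −ln(0.84251)/ln(1.01358) ≈ 12.702, so the balance reaches zero during payment 13.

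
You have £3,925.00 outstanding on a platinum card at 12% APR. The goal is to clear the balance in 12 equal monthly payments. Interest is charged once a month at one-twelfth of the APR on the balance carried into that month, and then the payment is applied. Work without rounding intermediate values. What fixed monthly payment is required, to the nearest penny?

£348.73

Monthly rate r = 12%/12 = 1% = 0.01.
Level-payment amortization: P = B₀·r / (1 − (1+r)^(−n)) = 3925.00·0.01 / (1 − 1.01^(−12)).
Denominator 1 − (1+r)^(−12) = 0.112550775.
P = 39.25 / 0.112550775 ≈ 348.73.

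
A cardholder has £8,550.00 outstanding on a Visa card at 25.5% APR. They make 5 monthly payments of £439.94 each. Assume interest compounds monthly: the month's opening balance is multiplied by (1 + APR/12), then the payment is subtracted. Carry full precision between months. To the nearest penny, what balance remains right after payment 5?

Monthly rate r = 25.5%/12 = 2.125% = 0.02125.
Each month: B ← B·(1+r) − £439.94.
Month 1: interest £181.69; balance after payment £8,291.75.
Month 2: interest £176.20; balance after payment £8,028.01.
Month 3: interest £170.60; balance after payment £7,758.66.
Month 4: interest £164.87; balance after payment £7,483.59.
Month 5: interest £159.03; balance after payment £7,202.68.

£7,202.68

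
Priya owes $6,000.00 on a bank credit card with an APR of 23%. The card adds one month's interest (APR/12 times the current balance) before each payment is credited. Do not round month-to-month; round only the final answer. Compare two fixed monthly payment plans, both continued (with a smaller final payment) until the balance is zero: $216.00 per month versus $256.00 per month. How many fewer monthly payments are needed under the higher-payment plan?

Monthly rate r = 23%/12 = 1.91667% = 0.0191667.
At $216.00/mo: n = ⌈−ln(1 − rB₀/P)/ln(1+r)⌉ = 41 payments (last $8.56); total interest = total paid − $6,000.00 = $2,648.56.
At $256.00/mo: 32 payments (last $106.75); total interest $2,042.75.
Payments saved = 41 − 32 = 9.

9 fewer payments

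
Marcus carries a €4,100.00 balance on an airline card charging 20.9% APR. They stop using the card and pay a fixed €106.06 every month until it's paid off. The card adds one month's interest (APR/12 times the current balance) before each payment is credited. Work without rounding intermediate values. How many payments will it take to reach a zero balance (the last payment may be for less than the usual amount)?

Monthly rate r = 20.9%/12 = 1.74167% = 0.0174167.
Recurrence: B ← B·(1+r) − €106.06.
Month 1: interest €71.41; balance after payment €4,065.35.
Month 2: interest €70.80; balance after payment €4,030.09.
Closed form: n = −ln(1 − rB₀/P)/ln(1+r) = −ln(0.32672)/ln(1.01742) ≈ 64.787, so the balance reaches zero during payment 65.

65 payments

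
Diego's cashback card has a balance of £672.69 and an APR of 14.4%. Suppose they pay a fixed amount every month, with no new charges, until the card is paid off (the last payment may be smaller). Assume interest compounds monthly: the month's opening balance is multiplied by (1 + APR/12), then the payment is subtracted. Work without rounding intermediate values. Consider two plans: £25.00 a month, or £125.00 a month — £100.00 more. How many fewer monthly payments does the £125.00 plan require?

Monthly rate r = 14.4%/12 = 1.2% = 0.012.
At £25.00/mo: n = ⌈−ln(1 − rB₀/P)/ln(1+r)⌉ = 33 payments (last £17.24); total interest = total paid − £672.69 = £144.55.
At £125.00/mo: 6 payments (last £74.74); total interest £27.05.
Payments saved = 33 − 6 = 27.

27 fewer payments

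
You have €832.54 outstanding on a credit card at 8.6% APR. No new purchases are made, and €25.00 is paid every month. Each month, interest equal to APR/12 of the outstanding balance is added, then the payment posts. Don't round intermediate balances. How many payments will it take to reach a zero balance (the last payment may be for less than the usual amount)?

39 months

Monthly rate r = 8.6%/12 = 0.716667% = 0.00716667.
Recurrence: B ← B·(1+r) − €25.00.
Month 1: interest €5.97; balance after payment €813.51.
Month 2: interest €5.83; balance after payment €794.34.
Closed form: n = −ln(1 − rB₀/P)/ln(1+r) = −ln(0.76134)/ln(1.00717) ≈ 38.184, so the balance reaches zero during payment 39.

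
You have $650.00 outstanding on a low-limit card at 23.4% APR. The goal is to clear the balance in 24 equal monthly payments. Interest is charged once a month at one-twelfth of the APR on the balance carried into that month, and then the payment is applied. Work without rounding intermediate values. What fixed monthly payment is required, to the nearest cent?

Monthly rate r = 23.4%/12 = 1.95% = 0.0195.
Level-payment amortization: P = B₀·r / (1 − (1+r)^(−n)) = 650.00·0.0195 / (1 − 1.0195^(−24)).
Denominator 1 − (1+r)^(−24) = 0.370919132.
P = 12.675 / 0.370919132 ≈ 34.17.

$34.17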